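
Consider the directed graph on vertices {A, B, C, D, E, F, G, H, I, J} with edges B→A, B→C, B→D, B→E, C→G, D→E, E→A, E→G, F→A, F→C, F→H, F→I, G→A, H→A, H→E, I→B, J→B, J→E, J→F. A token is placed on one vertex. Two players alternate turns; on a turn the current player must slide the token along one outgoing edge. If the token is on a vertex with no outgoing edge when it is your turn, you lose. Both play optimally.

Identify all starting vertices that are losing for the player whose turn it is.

Build the W/L table. Terminal = L. A non-terminal position is W if it has a move to some L; otherwise it is L.
Every edge goes from a vertex to one that appears earlier in the order A, G, E, D, C, B, I, H, F, J, so processing vertices in that order labels each vertex after all of its successors.
A: no outgoing edge → L
G: can move to A, which is L ⇒ W
E: can move to A, which is L ⇒ W
D: the only move is to E(W), a W ⇒ L
C: the only move is to G(W), a W ⇒ L
B: can move to C, which is L ⇒ W
I: the only move is to B(W), a W ⇒ L
H: can move to A, which is L ⇒ W
F: can move to I, which is L ⇒ W
J: moves to F(W), B(W), E(W); every one is W ⇒ L
Reading off the rows marked L gives the requested list; there are 5 such vertices.

A, C, D, I, J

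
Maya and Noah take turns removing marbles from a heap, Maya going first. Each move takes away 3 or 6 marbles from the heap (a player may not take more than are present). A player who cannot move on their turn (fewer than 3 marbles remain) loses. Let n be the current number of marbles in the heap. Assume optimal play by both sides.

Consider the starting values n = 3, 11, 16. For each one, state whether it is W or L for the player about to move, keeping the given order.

3: W, 11: L, 16: W

Label each position W (a win for the player to move) or L (a loss). A position with no legal move is L; any other position is W exactly when some move reaches an L, and L when every move reaches a W.
n=0: no move → L
n=1: no move → L
n=2: no move → L
n=3: reaches L-position 0 → W
n=4: reaches L-position 1 → W
n=5: reaches L-position 2 → W
n=6: reaches L-position 0 → W
n=7: reaches L-position 1 → W
n=8: reaches L-position 2 → W
n=9: only reaches 6(W), 3(W), all W → L
n=10: only reaches 7(W), 4(W), all W → L
n=11: only reaches 8(W), 5(W), all W → L
n=12: reaches L-position 9 → W
n=13: reaches L-position 10 → W
n=14: reaches L-position 11 → W
n=15: reaches L-position 9 → W
n=16: reaches L-position 10 → W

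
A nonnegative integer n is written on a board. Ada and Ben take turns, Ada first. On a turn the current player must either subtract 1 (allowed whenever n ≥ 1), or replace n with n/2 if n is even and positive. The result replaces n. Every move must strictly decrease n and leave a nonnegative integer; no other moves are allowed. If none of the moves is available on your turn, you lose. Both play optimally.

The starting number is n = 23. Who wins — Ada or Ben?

Use the standard recursion: the mover loses at a terminal position; elsewhere, the mover wins exactly when some move hands the opponent an L position.
n=0: no move → L
n=1: can move to 0, which is L ⇒ W
n=2: the only move is to 1(W), a W ⇒ L
n=3: can move to 2, which is L ⇒ W
n=4: can move to 2, which is L ⇒ W
n=5: the only move is to 4(W), a W ⇒ L
n=6: can move to 5, which is L ⇒ W
n=7: the only move is to 6(W), a W ⇒ L
n=8: can move to 7, which is L ⇒ W
n=9: the only move is to 8(W), a W ⇒ L
n=10: can move to 5, which is L ⇒ W
n=11: the only move is to 10(W), a W ⇒ L
n=12: can move to 11, which is L ⇒ W
n=13: the only move is to 12(W), a W ⇒ L
n=14: can move to 7, which is L ⇒ W
n=15: the only move is to 14(W), a W ⇒ L
n=16: can move to 15, which is L ⇒ W
n=17: the only move is to 16(W), a W ⇒ L
n=18: can move to 9, which is L ⇒ W
n=19: the only move is to 18(W), a W ⇒ L
n=20: can move to 19, which is L ⇒ W
n=21: the only move is to 20(W), a W ⇒ L
n=22: can move to 11, which is L ⇒ W
n=23: the only move is to 22(W), a W ⇒ L
The starting position 23 is L: whatever Ada does, the opponent receives a W position.

Ben wins.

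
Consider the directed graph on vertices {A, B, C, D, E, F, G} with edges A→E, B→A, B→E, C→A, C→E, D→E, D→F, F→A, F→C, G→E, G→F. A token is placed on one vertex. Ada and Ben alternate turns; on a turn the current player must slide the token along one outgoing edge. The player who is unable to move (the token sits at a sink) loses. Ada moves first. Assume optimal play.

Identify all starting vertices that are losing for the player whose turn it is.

E, F

Positions with no move are L. A position that does have a move is losing for the player to move precisely when every available move leads to a winning position for the opponent. Fill in the labels:
Every edge goes from a vertex to one that appears earlier in the order E, A, B, C, F, G, D, so processing vertices in that order labels each vertex after all of its successors.
E: no outgoing edge → L
A: can move to E, which is L ⇒ W
B: can move to E, which is L ⇒ W
C: can move to E, which is L ⇒ W
F: moves to C(W), A(W); every one is W ⇒ L
G: can move to F, which is L ⇒ W
D: can move to F, which is L ⇒ W
The losing starting vertices are exactly the entries labelled L in this table (2 of them).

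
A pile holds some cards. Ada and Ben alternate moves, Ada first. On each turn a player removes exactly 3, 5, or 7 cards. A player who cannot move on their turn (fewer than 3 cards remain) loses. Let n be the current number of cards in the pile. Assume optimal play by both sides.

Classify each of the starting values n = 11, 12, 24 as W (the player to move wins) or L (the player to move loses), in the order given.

11: L, 12: L, 24: W

Build the W/L table. Terminal = L. A non-terminal position is W if it has a move to some L; otherwise it is L.
n=0: no move → L
n=1: no move → L
n=2: no move → L
n=3: can move to 0, which is L ⇒ W
n=4: can move to 1, which is L ⇒ W
n=5: can move to 2, which is L ⇒ W
n=6: can move to 1, which is L ⇒ W
n=7: can move to 2, which is L ⇒ W
n=8: can move to 1, which is L ⇒ W
n=9: can move to 2, which is L ⇒ W
n=10: moves to 7(W), 5(W), 3(W); every one is W ⇒ L
n=11: moves to 8(W), 6(W), 4(W); every one is W ⇒ L
n=12: moves to 9(W), 7(W), 5(W); every one is W ⇒ L
n=13: can move to 10, which is L ⇒ W
n=14: can move to 11, which is L ⇒ W
n=15: can move to 12, which is L ⇒ W
n=16: can move to 11, which is L ⇒ W
n=17: can move to 12, which is L ⇒ W
n=18: can move to 11, which is L ⇒ W
n=19: can move to 12, which is L ⇒ W
n=20: moves to 17(W), 15(W), 13(W); every one is W ⇒ L
n=21: moves to 18(W), 16(W), 14(W); every one is W ⇒ L
n=22: moves to 19(W), 17(W), 15(W); every one is W ⇒ L
n=23: can move to 20, which is L ⇒ W
n=24: can move to 21, which is L ⇒ W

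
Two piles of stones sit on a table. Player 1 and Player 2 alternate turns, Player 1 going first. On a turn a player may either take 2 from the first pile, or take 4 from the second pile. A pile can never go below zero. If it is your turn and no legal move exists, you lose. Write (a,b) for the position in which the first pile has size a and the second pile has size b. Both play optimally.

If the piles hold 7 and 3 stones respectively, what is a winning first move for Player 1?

Move to (5,3).

Label each position W (a win for the player to move) or L (a loss). A position with no legal move is L; any other position is W exactly when some move reaches an L, and L when every move reaches a W.
No move ever increases a pile, so every position that can arise here has a ≤ 7 and b ≤ 3; it is enough to label the cells with 0 ≤ a ≤ 7 and 0 ≤ b ≤ 3.
Every move lowers a or b (never raises either), so fill the grid row by row in increasing a, and left to right within a row: each cell's successors are then already labelled.
      b=0  b=1  b=2  b=3
a=0:    L    L    L    L
a=1:    L    L    L    L
a=2:    W    W    W    W
a=3:    W    W    W    W
a=4:    L    L    L    L
a=5:    L    L    L    L
a=6:    W    W    W    W
a=7:    W    W    W    W
Cells with no legal move (terminal, hence L): (0,0), (0,1), (0,2), (0,3), (1,0), (1,1), (1,2), (1,3).
The remaining L cells, each justified by listing all of its moves:
(4,0): only reaches (2,0)(W), which is W → L
(4,1): only reaches (2,1)(W), which is W → L
(4,2): only reaches (2,2)(W), which is W → L
(4,3): only reaches (2,3)(W), which is W → L
(5,0): only reaches (3,0)(W), which is W → L
(5,1): only reaches (3,1)(W), which is W → L
(5,2): only reaches (3,2)(W), which is W → L
(5,3): only reaches (3,3)(W), which is W → L
Every other cell has at least one move into one of the L cells above, so it is W.
From (7,3), the L positions reachable in one move are: (5,3).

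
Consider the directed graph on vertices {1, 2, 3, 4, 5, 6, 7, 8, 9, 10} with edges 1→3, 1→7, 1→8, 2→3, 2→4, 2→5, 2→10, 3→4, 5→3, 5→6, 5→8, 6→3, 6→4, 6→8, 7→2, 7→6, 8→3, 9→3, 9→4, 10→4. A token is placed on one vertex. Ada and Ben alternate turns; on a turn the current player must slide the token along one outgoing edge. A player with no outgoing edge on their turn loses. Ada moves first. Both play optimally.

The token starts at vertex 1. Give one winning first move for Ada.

Use the standard recursion: the mover loses at a terminal position; elsewhere, the mover wins exactly when some move hands the opponent an L position.
Every edge goes from a vertex to one that appears earlier in the order 4, 3, 10, 8, 6, 5, 9, 2, 7, 1, so processing vertices in that order labels each vertex after all of its successors.
4: no outgoing edge → L
3: W (go to 4, an L position)
10: W (go to 4, an L position)
8: L (sole option 3(W) is W)
6: W (go to 8, an L position)
5: W (go to 8, an L position)
9: W (go to 4, an L position)
2: W (go to 4, an L position)
7: L (options 2(W), 6(W) are all W)
1: W (go to 7, an L position)
From 1, the L positions reachable in one move are: 7, 8. Any move reaching one of these is winning.

Move to 7.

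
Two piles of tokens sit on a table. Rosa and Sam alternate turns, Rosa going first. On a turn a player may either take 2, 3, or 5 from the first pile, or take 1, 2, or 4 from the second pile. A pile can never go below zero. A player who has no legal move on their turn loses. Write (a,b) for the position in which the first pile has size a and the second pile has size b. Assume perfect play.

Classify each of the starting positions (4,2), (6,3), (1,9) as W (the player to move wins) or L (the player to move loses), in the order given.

(4,2): L, (6,3): W, (1,9): L

Positions with no move are L. A position that does have a move is losing for the player to move precisely when every available move leads to a winning position for the opponent. Fill in the labels:
No move ever increases a pile, so every position that can arise here has a ≤ 6 and b ≤ 9; it is enough to label the cells with 0 ≤ a ≤ 6 and 0 ≤ b ≤ 9.
Every move lowers a or b (never raises either), so fill the grid row by row in increasing a, and left to right within a row: each cell's successors are then already labelled.
      b=0  b=1  b=2  b=3  b=4  b=5  b=6  b=7  b=8  b=9
a=0:    L    W    W    L    W    W    L    W    W    L
a=1:    L    W    W    L    W    W    L    W    W    L
a=2:    W    L    W    W    L    W    W    L    W    W
a=3:    W    L    W    W    L    W    W    L    W    W
a=4:    W    W    L    W    W    L    W    W    L    W
a=5:    W    W    L    W    W    L    W    W    L    W
a=6:    W    W    W    W    W    W    W    W    W    W
Cells with no legal move (terminal, hence L): (0,0), (1,0).
The remaining L cells, each justified by listing all of its moves:
(0,3): →(0,2)(W), (0,1)(W) — all W, so L
(0,6): →(0,5)(W), (0,4)(W), (0,2)(W) — all W, so L
(0,9): →(0,8)(W), (0,7)(W), (0,5)(W) — all W, so L
(1,3): →(1,2)(W), (1,1)(W) — all W, so L
(1,6): →(1,5)(W), (1,4)(W), (1,2)(W) — all W, so L
(1,9): →(1,8)(W), (1,7)(W), (1,5)(W) — all W, so L
(2,1): →(0,1)(W), (2,0)(W) — all W, so L
(2,4): →(0,4)(W), (2,3)(W), (2,2)(W), (2,0)(W) — all W, so L
(2,7): →(0,7)(W), (2,6)(W), (2,5)(W), (2,3)(W) — all W, so L
(3,1): →(1,1)(W), (0,1)(W), (3,0)(W) — all W, so L
(3,4): →(1,4)(W), (0,4)(W), (3,3)(W), (3,2)(W), (3,0)(W) — all W, so L
(3,7): →(1,7)(W), (0,7)(W), (3,6)(W), (3,5)(W), (3,3)(W) — all W, so L
(4,2): →(2,2)(W), (1,2)(W), (4,1)(W), (4,0)(W) — all W, so L
(4,5): →(2,5)(W), (1,5)(W), (4,4)(W), (4,3)(W), (4,1)(W) — all W, so L
(4,8): →(2,8)(W), (1,8)(W), (4,7)(W), (4,6)(W), (4,4)(W) — all W, so L
(5,2): →(3,2)(W), (2,2)(W), (0,2)(W), (5,1)(W), (5,0)(W) — all W, so L
(5,5): →(3,5)(W), (2,5)(W), (0,5)(W), (5,4)(W), (5,3)(W), (5,1)(W) — all W, so L
(5,8): →(3,8)(W), (2,8)(W), (0,8)(W), (5,7)(W), (5,6)(W), (5,4)(W) — all W, so L
Every other cell has at least one move into one of the L cells above, so it is W.
(4,2): one of the L cells justified above, so L
(6,3): the move to (1,3) reaches an L cell, so W
(1,9): one of the L cells justified above, so L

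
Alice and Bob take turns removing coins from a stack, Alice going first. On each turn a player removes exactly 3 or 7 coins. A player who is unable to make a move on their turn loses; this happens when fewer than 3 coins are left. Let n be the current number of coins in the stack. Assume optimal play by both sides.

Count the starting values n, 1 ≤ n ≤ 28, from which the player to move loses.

Label each position W (a win for the player to move) or L (a loss). A position with no legal move is L; any other position is W exactly when some move reaches an L, and L when every move reaches a W.
n=0: no move → L
n=1: no move → L
n=2: no move → L
n=3: →0(L), so W
n=4: →1(L), so W
n=5: →2(L), so W
n=6: →3(W) only, which is W, so L
n=7: →0(L), so W
n=8: →1(L), so W
n=9: →6(L), so W
n=10: →7(W), 3(W) — all W, so L
n=11: →8(W), 4(W) — all W, so L
n=12: →9(W), 5(W) — all W, so L
n=13: →10(L), so W
n=14: →11(L), so W
n=15: →12(L), so W
n=16: →13(W), 9(W) — all W, so L
n=17: →10(L), so W
n=18: →11(L), so W
n=19: →16(L), so W
n=20: →17(W), 13(W) — all W, so L
n=21: →18(W), 14(W) — all W, so L
n=22: →19(W), 15(W) — all W, so L
n=23: →20(L), so W
n=24: →21(L), so W
n=25: →22(L), so W
n=26: →23(W), 19(W) — all W, so L
n=27: →20(L), so W
n=28: →21(L), so W
L entries with 1 ≤ n ≤ 28 (n=0 is outside the asked range and is not counted): n = 1, 2, 6, 10, 11, 12, 16, 20, 21, 22, 26; that makes 11.

11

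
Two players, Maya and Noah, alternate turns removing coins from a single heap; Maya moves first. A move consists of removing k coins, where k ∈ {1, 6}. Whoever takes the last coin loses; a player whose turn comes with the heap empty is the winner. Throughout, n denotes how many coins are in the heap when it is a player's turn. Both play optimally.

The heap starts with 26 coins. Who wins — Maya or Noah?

Build the W/L table. Terminal = W. A non-terminal position is W if it has a move to some L; otherwise it is L.
n=0: no move; the opponent has just taken the last coin and therefore loses → W
n=1: the only move is to 0(W), a W ⇒ L
n=2: can move to 1, which is L ⇒ W
n=3: the only move is to 2(W), a W ⇒ L
n=4: can move to 3, which is L ⇒ W
n=5: the only move is to 4(W), a W ⇒ L
n=6: can move to 5, which is L ⇒ W
n=7: can move to 1, which is L ⇒ W
n=8: moves to 7(W), 2(W); every one is W ⇒ L
n=9: can move to 8, which is L ⇒ W
n=10: moves to 9(W), 4(W); every one is W ⇒ L
n=11: can move to 10, which is L ⇒ W
n=12: moves to 11(W), 6(W); every one is W ⇒ L
n=13: can move to 12, which is L ⇒ W
n=14: can move to 8, which is L ⇒ W
n=15: moves to 14(W), 9(W); every one is W ⇒ L
n=16: can move to 15, which is L ⇒ W
n=17: moves to 16(W), 11(W); every one is W ⇒ L
n=18: can move to 17, which is L ⇒ W
n=19: moves to 18(W), 13(W); every one is W ⇒ L
n=20: can move to 19, which is L ⇒ W
n=21: can move to 15, which is L ⇒ W
n=22: moves to 21(W), 16(W); every one is W ⇒ L
n=23: can move to 22, which is L ⇒ W
n=24: moves to 23(W), 18(W); every one is W ⇒ L
n=25: can move to 24, which is L ⇒ W
n=26: moves to 25(W), 20(W); every one is W ⇒ L
The starting position 26 is L: whatever Maya does, the opponent receives a W position.

Noah wins.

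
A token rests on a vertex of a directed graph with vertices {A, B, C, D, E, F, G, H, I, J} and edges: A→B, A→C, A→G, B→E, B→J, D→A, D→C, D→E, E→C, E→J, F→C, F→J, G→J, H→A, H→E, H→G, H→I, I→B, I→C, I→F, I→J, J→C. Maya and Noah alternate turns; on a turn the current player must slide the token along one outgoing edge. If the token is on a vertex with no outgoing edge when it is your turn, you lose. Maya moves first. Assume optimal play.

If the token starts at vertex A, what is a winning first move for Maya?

Move to B.

Positions with no move are L. A position that does have a move is losing for the player to move precisely when every available move leads to a winning position for the opponent. Fill in the labels:
Every edge goes from a vertex to one that appears earlier in the order C, J, F, E, G, B, A, D, I, H, so processing vertices in that order labels each vertex after all of its successors.
C: no outgoing edge → L
J: can move to C, which is L ⇒ W
F: can move to C, which is L ⇒ W
E: can move to C, which is L ⇒ W
G: the only move is to J(W), a W ⇒ L
B: moves to E(W), J(W); every one is W ⇒ L
A: can move to B, which is L ⇒ W
D: can move to C, which is L ⇒ W
I: can move to B, which is L ⇒ W
H: can move to G, which is L ⇒ W
From A, the L positions reachable in one move are: B, G, C. Any move reaching one of these is winning.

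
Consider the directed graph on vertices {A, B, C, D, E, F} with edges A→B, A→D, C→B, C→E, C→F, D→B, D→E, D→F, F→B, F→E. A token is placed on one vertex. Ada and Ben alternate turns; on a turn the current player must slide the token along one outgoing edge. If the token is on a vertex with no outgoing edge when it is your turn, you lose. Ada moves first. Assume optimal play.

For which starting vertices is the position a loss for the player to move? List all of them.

B, E

Positions with no move are L. A position that does have a move is losing for the player to move precisely when every available move leads to a winning position for the opponent. Fill in the labels:
Every edge goes from a vertex to one that appears earlier in the order E, B, F, D, C, A, so processing vertices in that order labels each vertex after all of its successors.
E: no outgoing edge → L
B: no outgoing edge → L
F: can move to B, which is L ⇒ W
D: can move to B, which is L ⇒ W
C: can move to B, which is L ⇒ W
A: can move to B, which is L ⇒ W
The losing starting vertices are exactly the entries labelled L in this table (2 of them).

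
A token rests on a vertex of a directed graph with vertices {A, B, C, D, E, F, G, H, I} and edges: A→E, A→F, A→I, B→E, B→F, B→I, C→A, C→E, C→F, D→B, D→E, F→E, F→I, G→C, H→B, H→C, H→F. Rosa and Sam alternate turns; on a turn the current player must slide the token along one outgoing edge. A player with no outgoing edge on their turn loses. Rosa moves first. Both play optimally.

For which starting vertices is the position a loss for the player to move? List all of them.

E, G, H, I

Compute win/loss labels from the base case upward. A position with no move is L. Any other position is W if it can reach an L in one move, else L.
Every edge goes from a vertex to one that appears earlier in the order E, I, F, A, C, B, G, H, D, so processing vertices in that order labels each vertex after all of its successors.
E: no outgoing edge → L
I: no outgoing edge → L
F: reaches L-position I → W
A: reaches L-position I → W
C: reaches L-position E → W
B: reaches L-position I → W
G: only reaches C(W), which is W → L
H: only reaches B(W), C(W), F(W), all W → L
D: reaches L-position E → W
The losing starting vertices are exactly the entries labelled L in this table (4 of them).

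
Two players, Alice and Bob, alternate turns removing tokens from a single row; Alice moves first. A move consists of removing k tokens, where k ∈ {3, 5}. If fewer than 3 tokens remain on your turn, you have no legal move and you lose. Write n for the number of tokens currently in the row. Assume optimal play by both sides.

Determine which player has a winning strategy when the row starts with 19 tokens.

Build the W/L table. Terminal = L. A non-terminal position is W if it has a move to some L; otherwise it is L.
n=0: no move → L
n=1: no move → L
n=2: no move → L
n=3: reaches L-position 0 → W
n=4: reaches L-position 1 → W
n=5: reaches L-position 2 → W
n=6: reaches L-position 1 → W
n=7: reaches L-position 2 → W
n=8: only reaches 5(W), 3(W), all W → L
n=9: only reaches 6(W), 4(W), all W → L
n=10: only reaches 7(W), 5(W), all W → L
n=11: reaches L-position 8 → W
n=12: reaches L-position 9 → W
n=13: reaches L-position 10 → W
n=14: reaches L-position 9 → W
n=15: reaches L-position 10 → W
n=16: only reaches 13(W), 11(W), all W → L
n=17: only reaches 14(W), 12(W), all W → L
n=18: only reaches 15(W), 13(W), all W → L
n=19: reaches L-position 16 → W
From 19 Alice can remove 3, leaving 16, reaching an L position.

Alice wins.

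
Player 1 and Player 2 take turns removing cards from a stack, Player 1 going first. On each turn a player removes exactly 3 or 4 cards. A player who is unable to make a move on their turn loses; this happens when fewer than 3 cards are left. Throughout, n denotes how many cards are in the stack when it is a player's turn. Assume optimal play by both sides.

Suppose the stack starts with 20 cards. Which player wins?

Player 1 wins.

Positions with no move are L. A position that does have a move is losing for the player to move precisely when every available move leads to a winning position for the opponent. Fill in the labels:
n=0: no move → L
n=1: no move → L
n=2: no move → L
n=3: →0(L), so W
n=4: →1(L), so W
n=5: →2(L), so W
n=6: →2(L), so W
n=7: →4(W), 3(W) — all W, so L
n=8: →5(W), 4(W) — all W, so L
n=9: →6(W), 5(W) — all W, so L
n=10: →7(L), so W
n=11: →8(L), so W
n=12: →9(L), so W
n=13: →9(L), so W
n=14: →11(W), 10(W) — all W, so L
n=15: →12(W), 11(W) — all W, so L
n=16: →13(W), 12(W) — all W, so L
n=17: →14(L), so W
n=18: →15(L), so W
n=19: →16(L), so W
n=20: →16(L), so W
From 20 Player 1 can remove 4, leaving 16, reaching an L position.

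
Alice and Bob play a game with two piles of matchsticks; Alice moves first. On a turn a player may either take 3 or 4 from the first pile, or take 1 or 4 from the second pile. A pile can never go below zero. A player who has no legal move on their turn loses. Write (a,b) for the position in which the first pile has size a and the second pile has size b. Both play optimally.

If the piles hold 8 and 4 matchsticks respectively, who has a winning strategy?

Use the standard recursion: the mover loses at a terminal position; elsewhere, the mover wins exactly when some move hands the opponent an L position.
No move ever increases a pile, so every position that can arise here has a ≤ 8 and b ≤ 4; it is enough to label the cells with 0 ≤ a ≤ 8 and 0 ≤ b ≤ 4.
Every move lowers a or b (never raises either), so fill the grid row by row in increasing a, and left to right within a row: each cell's successors are then already labelled.
      b=0  b=1  b=2  b=3  b=4
a=0:    L    W    L    W    W
a=1:    L    W    L    W    W
a=2:    L    W    L    W    W
a=3:    W    L    W    L    W
a=4:    W    L    W    L    W
a=5:    W    L    W    L    W
a=6:    W    W    W    W    L
a=7:    L    W    L    W    W
a=8:    L    W    L    W    W
Cells with no legal move (terminal, hence L): (0,0), (1,0), (2,0).
The remaining L cells, each justified by listing all of its moves:
(0,2): only reaches (0,1)(W), which is W → L
(1,2): only reaches (1,1)(W), which is W → L
(2,2): only reaches (2,1)(W), which is W → L
(3,1): only reaches (0,1)(W), (3,0)(W), all W → L
(3,3): only reaches (0,3)(W), (3,2)(W), all W → L
(4,1): only reaches (1,1)(W), (0,1)(W), (4,0)(W), all W → L
(4,3): only reaches (1,3)(W), (0,3)(W), (4,2)(W), all W → L
(5,1): only reaches (2,1)(W), (1,1)(W), (5,0)(W), all W → L
(5,3): only reaches (2,3)(W), (1,3)(W), (5,2)(W), all W → L
(6,4): only reaches (3,4)(W), (2,4)(W), (6,3)(W), (6,0)(W), all W → L
(7,0): only reaches (4,0)(W), (3,0)(W), all W → L
(7,2): only reaches (4,2)(W), (3,2)(W), (7,1)(W), all W → L
(8,0): only reaches (5,0)(W), (4,0)(W), all W → L
(8,2): only reaches (5,2)(W), (4,2)(W), (8,1)(W), all W → L
Every other cell has at least one move into one of the L cells above, so it is W.
The starting position (8,4) is W: Alice should move to (8,0), handing over an L position.

Alice wins.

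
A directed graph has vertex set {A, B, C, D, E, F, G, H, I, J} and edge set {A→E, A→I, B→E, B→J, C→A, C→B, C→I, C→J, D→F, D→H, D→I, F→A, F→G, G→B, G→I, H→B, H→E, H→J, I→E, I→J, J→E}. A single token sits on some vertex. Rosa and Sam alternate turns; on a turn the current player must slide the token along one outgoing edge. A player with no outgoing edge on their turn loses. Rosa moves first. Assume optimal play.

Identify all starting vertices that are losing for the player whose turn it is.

Use the standard recursion: the mover loses at a terminal position; elsewhere, the mover wins exactly when some move hands the opponent an L position.
Every edge goes from a vertex to one that appears earlier in the order E, J, I, A, B, H, G, C, F, D, so processing vertices in that order labels each vertex after all of its successors.
E: no outgoing edge → L
J: reaches L-position E → W
I: reaches L-position E → W
A: reaches L-position E → W
B: reaches L-position E → W
H: reaches L-position E → W
G: only reaches B(W), I(W), all W → L
C: only reaches B(W), A(W), I(W), J(W), all W → L
F: reaches L-position G → W
D: only reaches F(W), H(W), I(W), all W → L
Reading off the rows marked L gives the requested list; there are 4 such vertices.

C, D, E, G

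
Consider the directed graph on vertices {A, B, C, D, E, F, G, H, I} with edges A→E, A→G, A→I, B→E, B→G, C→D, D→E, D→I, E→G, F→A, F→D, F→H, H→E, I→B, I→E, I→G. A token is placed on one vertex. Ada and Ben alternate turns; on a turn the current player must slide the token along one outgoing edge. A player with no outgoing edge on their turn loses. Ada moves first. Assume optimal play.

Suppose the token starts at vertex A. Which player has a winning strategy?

Ada wins.

Label each position W (a win for the player to move) or L (a loss). A position with no legal move is L; any other position is W exactly when some move reaches an L, and L when every move reaches a W.
Every edge goes from a vertex to one that appears earlier in the order G, E, B, I, D, H, A, C, F, so processing vertices in that order labels each vertex after all of its successors.
G: no outgoing edge → L
E: can move to G, which is L ⇒ W
B: can move to G, which is L ⇒ W
I: can move to G, which is L ⇒ W
D: moves to I(W), E(W); every one is W ⇒ L
H: the only move is to E(W), a W ⇒ L
A: can move to G, which is L ⇒ W
C: can move to D, which is L ⇒ W
F: can move to H, which is L ⇒ W
From A Ada can move to G, reaching an L position.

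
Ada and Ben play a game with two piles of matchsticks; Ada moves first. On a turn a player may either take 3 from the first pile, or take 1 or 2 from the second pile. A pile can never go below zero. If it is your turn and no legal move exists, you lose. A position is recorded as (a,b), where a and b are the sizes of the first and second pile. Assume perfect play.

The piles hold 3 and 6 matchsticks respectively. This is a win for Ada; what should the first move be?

Compute win/loss labels from the base case upward. A position with no move is L. Any other position is W if it can reach an L in one move, else L.
No move ever increases a pile, so every position that can arise here has a ≤ 3 and b ≤ 6; it is enough to label the cells with 0 ≤ a ≤ 3 and 0 ≤ b ≤ 6.
Every move lowers a or b (never raises either), so fill the grid row by row in increasing a, and left to right within a row: each cell's successors are then already labelled.
      b=0  b=1  b=2  b=3  b=4  b=5  b=6
a=0:    L    W    W    L    W    W    L
a=1:    L    W    W    L    W    W    L
a=2:    L    W    W    L    W    W    L
a=3:    W    L    W    W    L    W    W
Cells with no legal move (terminal, hence L): (0,0), (1,0), (2,0).
The remaining L cells, each justified by listing all of its moves:
(0,3): →(0,2)(W), (0,1)(W) — all W, so L
(0,6): →(0,5)(W), (0,4)(W) — all W, so L
(1,3): →(1,2)(W), (1,1)(W) — all W, so L
(1,6): →(1,5)(W), (1,4)(W) — all W, so L
(2,3): →(2,2)(W), (2,1)(W) — all W, so L
(2,6): →(2,5)(W), (2,4)(W) — all W, so L
(3,1): →(0,1)(W), (3,0)(W) — all W, so L
(3,4): →(0,4)(W), (3,3)(W), (3,2)(W) — all W, so L
Every other cell has at least one move into one of the L cells above, so it is W.
From (3,6), the L positions reachable in one move are: (0,6), (3,4). Any move reaching one of these is winning.

Move to (0,6).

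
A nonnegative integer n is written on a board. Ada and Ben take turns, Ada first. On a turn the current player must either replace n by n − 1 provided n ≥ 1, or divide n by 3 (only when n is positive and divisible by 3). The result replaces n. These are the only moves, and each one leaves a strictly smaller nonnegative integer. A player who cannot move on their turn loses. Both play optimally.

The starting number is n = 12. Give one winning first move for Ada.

Positions with no move are L. A position that does have a move is losing for the player to move precisely when every available move leads to a winning position for the opponent. Fill in the labels:
n=0: no move → L
n=1: can move to 0, which is L ⇒ W
n=2: the only move is to 1(W), a W ⇒ L
n=3: can move to 2, which is L ⇒ W
n=4: the only move is to 3(W), a W ⇒ L
n=5: can move to 4, which is L ⇒ W
n=6: can move to 2, which is L ⇒ W
n=7: the only move is to 6(W), a W ⇒ L
n=8: can move to 7, which is L ⇒ W
n=9: moves to 3(W), 8(W); every one is W ⇒ L
n=10: can move to 9, which is L ⇒ W
n=11: the only move is to 10(W), a W ⇒ L
n=12: can move to 4, which is L ⇒ W
From 12, the L positions reachable in one move are: 4, 11. Any move reaching one of these is winning.

Move to 4.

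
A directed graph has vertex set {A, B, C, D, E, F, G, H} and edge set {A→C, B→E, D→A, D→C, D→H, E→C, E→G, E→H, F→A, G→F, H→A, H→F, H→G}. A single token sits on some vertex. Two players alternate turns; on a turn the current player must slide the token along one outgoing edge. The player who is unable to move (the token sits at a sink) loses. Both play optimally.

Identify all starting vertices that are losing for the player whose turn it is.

Classify positions by backward induction: terminal positions (no move available) are L. From any other position, the mover wins iff some move reaches an L.
Every edge goes from a vertex to one that appears earlier in the order C, A, F, G, H, E, D, B, so processing vertices in that order labels each vertex after all of its successors.
C: no outgoing edge → L
A: →C(L), so W
F: →A(W) only, which is W, so L
G: →F(L), so W
H: →F(L), so W
E: →C(L), so W
D: →C(L), so W
B: →E(W) only, which is W, so L
The losing starting vertices are exactly the entries labelled L in this table (3 of them).

B, C, F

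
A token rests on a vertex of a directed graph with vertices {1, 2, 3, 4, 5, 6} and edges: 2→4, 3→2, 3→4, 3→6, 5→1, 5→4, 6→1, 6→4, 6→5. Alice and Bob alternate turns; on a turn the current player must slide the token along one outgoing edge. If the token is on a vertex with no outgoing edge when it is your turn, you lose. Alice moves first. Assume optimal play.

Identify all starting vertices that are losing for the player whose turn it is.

Positions with no move are L. A position that does have a move is losing for the player to move precisely when every available move leads to a winning position for the opponent. Fill in the labels:
Every edge goes from a vertex to one that appears earlier in the order 1, 4, 5, 2, 6, 3, so processing vertices in that order labels each vertex after all of its successors.
1: no outgoing edge → L
4: no outgoing edge → L
5: reaches L-position 4 → W
2: reaches L-position 4 → W
6: reaches L-position 4 → W
3: reaches L-position 4 → W
The losing starting vertices are exactly the entries labelled L in this table (2 of them).

1, 4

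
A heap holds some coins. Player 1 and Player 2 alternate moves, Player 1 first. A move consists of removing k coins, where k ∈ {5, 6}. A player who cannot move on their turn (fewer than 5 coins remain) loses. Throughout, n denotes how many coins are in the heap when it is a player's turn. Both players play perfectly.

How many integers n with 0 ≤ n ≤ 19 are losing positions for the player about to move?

10

Use the standard recursion: the mover loses at a terminal position; elsewhere, the mover wins exactly when some move hands the opponent an L position.
n=0: no move → L
n=1: no move → L
n=2: no move → L
n=3: no move → L
n=4: no move → L
n=5: →0(L), so W
n=6: →1(L), so W
n=7: →2(L), so W
n=8: →3(L), so W
n=9: →4(L), so W
n=10: →4(L), so W
n=11: →6(W), 5(W) — all W, so L
n=12: →7(W), 6(W) — all W, so L
n=13: →8(W), 7(W) — all W, so L
n=14: →9(W), 8(W) — all W, so L
n=15: →10(W), 9(W) — all W, so L
n=16: →11(L), so W
n=17: →12(L), so W
n=18: →13(L), so W
n=19: →14(L), so W
L entries with 0 ≤ n ≤ 19: n = 0, 1, 2, 3, 4, 11, 12, 13, 14, 15; that makes 10.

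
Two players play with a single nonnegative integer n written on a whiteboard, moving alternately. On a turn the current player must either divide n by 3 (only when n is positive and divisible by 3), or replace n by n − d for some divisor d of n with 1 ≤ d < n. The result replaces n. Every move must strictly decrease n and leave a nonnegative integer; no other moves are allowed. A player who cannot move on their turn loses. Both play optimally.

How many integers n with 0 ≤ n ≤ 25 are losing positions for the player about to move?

Positions with no move are L. A position that does have a move is losing for the player to move precisely when every available move leads to a winning position for the opponent. Fill in the labels:
n=0: no move → L
n=1: no move → L
n=2: →1(L), so W
n=3: →1(L), so W
n=4: →2(W), 3(W) — all W, so L
n=5: →4(L), so W
n=6: →4(L), so W
n=7: →6(W) only, which is W, so L
n=8: →4(L), so W
n=9: →3(W), 6(W), 8(W) — all W, so L
n=10: →9(L), so W
n=11: →10(W) only, which is W, so L
n=12: →4(L), so W
n=13: →12(W) only, which is W, so L
n=14: →7(L), so W
n=15: →5(W), 10(W), 12(W), 14(W) — all W, so L
n=16: →15(L), so W
n=17: →16(W) only, which is W, so L
n=18: →9(L), so W
n=19: →18(W) only, which is W, so L
n=20: →15(L), so W
n=21: →7(L), so W
n=22: →11(L), so W
n=23: →22(W) only, which is W, so L
n=24: →23(L), so W
n=25: →20(W), 24(W) — all W, so L
L entries with 0 ≤ n ≤ 25: n = 0, 1, 4, 7, 9, 11, 13, 15, 17, 19, 23, 25; that makes 12.

12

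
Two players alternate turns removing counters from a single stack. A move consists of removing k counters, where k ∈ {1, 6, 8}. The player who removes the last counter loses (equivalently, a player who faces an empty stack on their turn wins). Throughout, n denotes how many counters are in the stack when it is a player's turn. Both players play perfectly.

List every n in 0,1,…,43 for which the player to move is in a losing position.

Label each position W (a win for the player to move) or L (a loss). A position with no legal move is W; any other position is W exactly when some move reaches an L, and L when every move reaches a W.
n=0: no move; the opponent has just taken the last counter and therefore loses → W
n=1: L (sole option 0(W) is W)
n=2: W (go to 1, an L position)
n=3: L (sole option 2(W) is W)
n=4: W (go to 3, an L position)
n=5: L (sole option 4(W) is W)
n=6: W (go to 5, an L position)
n=7: W (go to 1, an L position)
n=8: L (options 7(W), 2(W), 0(W) are all W)
n=9: W (go to 8, an L position)
n=10: L (options 9(W), 4(W), 2(W) are all W)
n=11: W (go to 10, an L position)
n=12: L (options 11(W), 6(W), 4(W) are all W)
n=13: W (go to 12, an L position)
n=14: W (go to 8, an L position)
n=15: L (options 14(W), 9(W), 7(W) are all W)
n=16: W (go to 15, an L position)
n=17: L (options 16(W), 11(W), 9(W) are all W)
n=18: W (go to 17, an L position)
n=19: L (options 18(W), 13(W), 11(W) are all W)
n=20: W (go to 19, an L position)
n=21: W (go to 15, an L position)
n=22: L (options 21(W), 16(W), 14(W) are all W)
n=23: W (go to 22, an L position)
n=24: L (options 23(W), 18(W), 16(W) are all W)
n=25: W (go to 24, an L position)
n=26: L (options 25(W), 20(W), 18(W) are all W)
n=27: W (go to 26, an L position)
n=28: W (go to 22, an L position)
n=29: L (options 28(W), 23(W), 21(W) are all W)
n=30: W (go to 29, an L position)
n=31: L (options 30(W), 25(W), 23(W) are all W)
n=32: W (go to 31, an L position)
n=33: L (options 32(W), 27(W), 25(W) are all W)
n=34: W (go to 33, an L position)
n=35: W (go to 29, an L position)
n=36: L (options 35(W), 30(W), 28(W) are all W)
n=37: W (go to 36, an L position)
n=38: L (options 37(W), 32(W), 30(W) are all W)
n=39: W (go to 38, an L position)
n=40: L (options 39(W), 34(W), 32(W) are all W)
n=41: W (go to 40, an L position)
n=42: W (go to 36, an L position)
n=43: L (options 42(W), 37(W), 35(W) are all W)
The losing starting values of n are exactly the entries labelled L in this table (19 of them).

1, 3, 5, 8, 10, 12, 15, 17, 19, 22, 24, 26, 29, 31, 33, 36, 38, 40, 43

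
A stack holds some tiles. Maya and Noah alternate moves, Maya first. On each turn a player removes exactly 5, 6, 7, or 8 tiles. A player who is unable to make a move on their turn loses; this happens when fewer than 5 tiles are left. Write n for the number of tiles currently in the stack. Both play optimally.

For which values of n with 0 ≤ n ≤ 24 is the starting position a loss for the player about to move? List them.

0, 1, 2, 3, 4, 13, 14, 15, 16, 17

Compute win/loss labels from the base case upward. A position with no move is L. Any other position is W if it can reach an L in one move, else L.
n=0: no move → L
n=1: no move → L
n=2: no move → L
n=3: no move → L
n=4: no move → L
n=5: can move to 0, which is L ⇒ W
n=6: can move to 1, which is L ⇒ W
n=7: can move to 2, which is L ⇒ W
n=8: can move to 3, which is L ⇒ W
n=9: can move to 4, which is L ⇒ W
n=10: can move to 4, which is L ⇒ W
n=11: can move to 4, which is L ⇒ W
n=12: can move to 4, which is L ⇒ W
n=13: moves to 8(W), 7(W), 6(W), 5(W); every one is W ⇒ L
n=14: moves to 9(W), 8(W), 7(W), 6(W); every one is W ⇒ L
n=15: moves to 10(W), 9(W), 8(W), 7(W); every one is W ⇒ L
n=16: moves to 11(W), 10(W), 9(W), 8(W); every one is W ⇒ L
n=17: moves to 12(W), 11(W), 10(W), 9(W); every one is W ⇒ L
n=18: can move to 13, which is L ⇒ W
n=19: can move to 14, which is L ⇒ W
n=20: can move to 15, which is L ⇒ W
n=21: can move to 16, which is L ⇒ W
n=22: can move to 17, which is L ⇒ W
n=23: can move to 17, which is L ⇒ W
n=24: can move to 17, which is L ⇒ W
Reading off the rows marked L gives the requested list; there are 10 such values of n.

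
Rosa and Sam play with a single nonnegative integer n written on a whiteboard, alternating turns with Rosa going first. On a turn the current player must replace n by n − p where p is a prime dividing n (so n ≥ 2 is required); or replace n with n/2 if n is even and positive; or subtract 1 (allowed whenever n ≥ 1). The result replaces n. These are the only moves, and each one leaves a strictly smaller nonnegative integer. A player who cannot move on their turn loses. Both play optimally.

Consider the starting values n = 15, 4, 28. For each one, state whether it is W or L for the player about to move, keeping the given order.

Classify positions by backward induction: terminal positions (no move available) are L. From any other position, the mover wins iff some move reaches an L.
n=0: no move → L
n=1: W (go to 0, an L position)
n=2: W (go to 0, an L position)
n=3: W (go to 0, an L position)
n=4: L (options 2(W), 3(W) are all W)
n=5: W (go to 0, an L position)
n=6: W (go to 4, an L position)
n=7: W (go to 0, an L position)
n=8: W (go to 4, an L position)
n=9: L (options 6(W), 8(W) are all W)
n=10: W (go to 9, an L position)
n=11: W (go to 0, an L position)
n=12: W (go to 9, an L position)
n=13: W (go to 0, an L position)
n=14: L (options 7(W), 12(W), 13(W) are all W)
n=15: W (go to 14, an L position)
n=16: W (go to 14, an L position)
n=17: W (go to 0, an L position)
n=18: W (go to 9, an L position)
n=19: W (go to 0, an L position)
n=20: L (options 10(W), 15(W), 18(W), 19(W) are all W)
n=21: W (go to 14, an L position)
n=22: W (go to 20, an L position)
n=23: W (go to 0, an L position)
n=24: L (options 12(W), 21(W), 22(W), 23(W) are all W)
n=25: W (go to 20, an L position)
n=26: W (go to 24, an L position)
n=27: W (go to 24, an L position)
n=28: W (go to 14, an L position)

15: W, 4: L, 28: W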